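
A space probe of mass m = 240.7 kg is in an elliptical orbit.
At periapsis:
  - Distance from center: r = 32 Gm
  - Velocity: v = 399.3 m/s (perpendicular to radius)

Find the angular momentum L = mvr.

Convert to SI: r = 32 Gm = 3.2e+10 m.
Since v is perpendicular to r, L = m · v · r.
L = 240.7 · 399.3 · 3.2e+10 kg·m²/s ≈ 3.076e+15 kg·m²/s.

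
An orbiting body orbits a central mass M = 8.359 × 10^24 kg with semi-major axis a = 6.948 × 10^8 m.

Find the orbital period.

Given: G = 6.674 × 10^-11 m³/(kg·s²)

GM = G · M = 6.674e-11 · 8.359e+24 = 5.5788e+14 m³/s².
Kepler's third law: T = 2π √(a³ / GM).
Substituting a = 6.948e+08 m and GM = 5.5788e+14 m³/s²:
T = 2π √((6.948e+08)³ / 5.5788e+14) s
T ≈ 4.872e+06 s = 56.39 days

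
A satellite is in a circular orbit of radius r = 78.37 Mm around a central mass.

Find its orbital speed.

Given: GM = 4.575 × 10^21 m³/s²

Convert to SI: r = 78.37 Mm = 7.837e+07 m.
For a circular orbit, gravity supplies the centripetal force, so v = √(GM / r).
v = √(4.575e+21 / 7.837e+07) m/s ≈ 7.64e+06 m/s = 7640 km/s.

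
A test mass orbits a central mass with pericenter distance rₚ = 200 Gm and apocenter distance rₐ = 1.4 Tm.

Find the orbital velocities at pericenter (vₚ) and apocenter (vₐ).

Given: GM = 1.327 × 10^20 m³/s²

Convert to SI: rₚ = 200 Gm = 2e+11 m; rₐ = 1.4 Tm = 1.4e+12 m.
Use the vis-viva equation v² = GM(2/r − 1/a) with a = (rₚ + rₐ)/2 = (2e+11 + 1.4e+12)/2 = 8e+11 m.
vₚ = √(GM · (2/rₚ − 1/a)) = √(1.327e+20 · (2/2e+11 − 1/8e+11)) m/s ≈ 3.408e+04 m/s = 34.08 km/s.
vₐ = √(GM · (2/rₐ − 1/a)) = √(1.327e+20 · (2/1.4e+12 − 1/8e+11)) m/s ≈ 4868 m/s = 4.868 km/s.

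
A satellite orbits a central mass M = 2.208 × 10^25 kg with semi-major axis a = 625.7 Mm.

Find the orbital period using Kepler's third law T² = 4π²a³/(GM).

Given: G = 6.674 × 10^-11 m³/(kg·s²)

Convert to SI: a = 625.7 Mm = 6.257e+08 m.
GM = G · M = 6.674e-11 · 2.208e+25 = 1.47362e+15 m³/s².
Kepler's third law: T = 2π √(a³ / GM).
Substituting a = 6.257e+08 m and GM = 1.47362e+15 m³/s²:
T = 2π √((6.257e+08)³ / 1.47362e+15) s
T ≈ 2.562e+06 s = 29.65 days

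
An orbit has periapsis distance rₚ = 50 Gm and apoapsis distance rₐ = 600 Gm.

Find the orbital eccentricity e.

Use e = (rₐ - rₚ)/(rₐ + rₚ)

Convert to SI: rₚ = 50 Gm = 5e+10 m; rₐ = 600 Gm = 6e+11 m.
e = (rₐ − rₚ) / (rₐ + rₚ).
e = (6e+11 − 5e+10) / (6e+11 + 5e+10) = 5.5e+11 / 6.5e+11 ≈ 0.8462.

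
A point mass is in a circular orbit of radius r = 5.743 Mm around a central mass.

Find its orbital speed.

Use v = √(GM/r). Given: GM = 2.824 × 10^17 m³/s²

Convert to SI: r = 5.743 Mm = 5.743e+06 m.
For a circular orbit, gravity supplies the centripetal force, so v = √(GM / r).
v = √(2.824e+17 / 5.743e+06) m/s ≈ 2.217e+05 m/s = 221.7 km/s.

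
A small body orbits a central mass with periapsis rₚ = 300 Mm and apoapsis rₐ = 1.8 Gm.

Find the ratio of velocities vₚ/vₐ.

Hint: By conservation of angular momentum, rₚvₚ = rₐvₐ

Convert to SI: rₚ = 300 Mm = 3e+08 m; rₐ = 1.8 Gm = 1.8e+09 m.
Conservation of angular momentum gives rₚvₚ = rₐvₐ, so vₚ/vₐ = rₐ/rₚ.
vₚ/vₐ = 1.8e+09 / 3e+08 ≈ 6.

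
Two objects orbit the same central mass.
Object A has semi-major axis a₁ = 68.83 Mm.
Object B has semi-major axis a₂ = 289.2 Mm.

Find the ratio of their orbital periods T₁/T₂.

Convert to SI: a₁ = 68.83 Mm = 6.883e+07 m; a₂ = 289.2 Mm = 2.892e+08 m.
From Kepler's third law, (T₁/T₂)² = (a₁/a₂)³, so T₁/T₂ = (a₁/a₂)^(3/2).
a₁/a₂ = 6.883e+07 / 2.892e+08 = 0.238001.
T₁/T₂ = (0.238001)^(3/2) ≈ 0.1161.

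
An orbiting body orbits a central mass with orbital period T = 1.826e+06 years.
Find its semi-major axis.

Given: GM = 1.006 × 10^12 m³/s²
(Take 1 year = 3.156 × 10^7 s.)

Convert to SI: T = 1.826e+06 years = 5.76286e+13 s.
Invert Kepler's third law: a = (GM · T² / (4π²))^(1/3).
Substituting T = 5.76286e+13 s and GM = 1.006e+12 m³/s²:
a = (1.006e+12 · (5.76286e+13)² / (4π²))^(1/3) m
a ≈ 4.39e+12 m = 4.39 Tm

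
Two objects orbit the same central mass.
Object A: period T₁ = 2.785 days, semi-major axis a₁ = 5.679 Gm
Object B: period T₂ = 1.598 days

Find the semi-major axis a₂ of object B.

Convert to SI: T₁ = 2.785 days = 240624 s; a₁ = 5.679 Gm = 5.679e+09 m; T₂ = 1.598 days = 138067 s.
Kepler's third law: (T₁/T₂)² = (a₁/a₂)³ ⇒ a₂ = a₁ · (T₂/T₁)^(2/3).
T₂/T₁ = 138067 / 240624 = 0.573788.
a₂ = 5.679e+09 · (0.573788)^(2/3) m ≈ 3.921e+09 m = 3.921 Gm.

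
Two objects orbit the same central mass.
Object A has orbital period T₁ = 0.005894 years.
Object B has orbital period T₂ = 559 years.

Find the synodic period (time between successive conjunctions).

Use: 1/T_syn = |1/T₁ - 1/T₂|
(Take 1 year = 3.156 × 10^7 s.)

Convert to SI: T₁ = 0.005894 years = 186015 s; T₂ = 559 years = 1.7642e+10 s.
T_syn = |T₁ · T₂ / (T₁ − T₂)|.
T_syn = |186015 · 1.7642e+10 / (186015 − 1.7642e+10)| s ≈ 1.86e+05 s = 0.005894 years.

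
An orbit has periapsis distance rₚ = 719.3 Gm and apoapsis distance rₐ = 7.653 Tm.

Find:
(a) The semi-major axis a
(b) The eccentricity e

Convert to SI: rₚ = 719.3 Gm = 7.193e+11 m; rₐ = 7.653 Tm = 7.653e+12 m.
(a) a = (rₚ + rₐ) / 2 = (7.193e+11 + 7.653e+12) / 2 ≈ 4.186e+12 m = 4.186 Tm.
(b) e = (rₐ − rₚ) / (rₐ + rₚ) = (7.653e+12 − 7.193e+11) / (7.653e+12 + 7.193e+11) ≈ 0.8282.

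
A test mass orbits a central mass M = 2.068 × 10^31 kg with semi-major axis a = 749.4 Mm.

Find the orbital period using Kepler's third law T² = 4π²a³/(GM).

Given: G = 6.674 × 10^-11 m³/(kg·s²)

Convert to SI: a = 749.4 Mm = 7.494e+08 m.
GM = G · M = 6.674e-11 · 2.068e+31 = 1.38018e+21 m³/s².
Kepler's third law: T = 2π √(a³ / GM).
Substituting a = 7.494e+08 m and GM = 1.38018e+21 m³/s²:
T = 2π √((7.494e+08)³ / 1.38018e+21) s
T ≈ 3470 s = 57.83 minutes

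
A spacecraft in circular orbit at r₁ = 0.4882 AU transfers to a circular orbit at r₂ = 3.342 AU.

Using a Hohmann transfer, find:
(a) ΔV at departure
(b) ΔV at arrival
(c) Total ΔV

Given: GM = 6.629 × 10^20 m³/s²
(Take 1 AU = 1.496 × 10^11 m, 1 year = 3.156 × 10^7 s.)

Convert to SI: r₁ = 0.4882 AU = 7.30347e+10 m; r₂ = 3.342 AU = 4.99963e+11 m.
Transfer semi-major axis: a_t = (r₁ + r₂)/2 = (7.30347e+10 + 4.99963e+11)/2 = 2.86499e+11 m.
Circular speeds: v₁ = √(GM/r₁) = 95270.7 m/s, v₂ = √(GM/r₂) = 36412.9 m/s.
Transfer speeds (vis-viva v² = GM(2/r − 1/a_t)): v₁ᵗ = 125854 m/s, v₂ᵗ = 18384.8 m/s.
(a) ΔV₁ = |v₁ᵗ − v₁| ≈ 3.058e+04 m/s = 6.452 AU/year.
(b) ΔV₂ = |v₂ − v₂ᵗ| ≈ 1.803e+04 m/s = 3.803 AU/year.
(c) ΔV_total = ΔV₁ + ΔV₂ ≈ 4.861e+04 m/s = 10.26 AU/year.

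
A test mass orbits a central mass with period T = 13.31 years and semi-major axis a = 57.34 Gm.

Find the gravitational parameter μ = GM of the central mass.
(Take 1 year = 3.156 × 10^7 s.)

Convert to SI: T = 13.31 years = 4.20064e+08 s; a = 57.34 Gm = 5.734e+10 m.
GM = 4π² · a³ / T².
GM = 4π² · (5.734e+10)³ / (4.20064e+08)² m³/s² ≈ 4.218e+16 m³/s² = 4.218 × 10^16 m³/s².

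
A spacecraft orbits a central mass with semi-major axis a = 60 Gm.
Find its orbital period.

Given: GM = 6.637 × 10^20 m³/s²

Convert to SI: a = 60 Gm = 6e+10 m.
Kepler's third law: T = 2π √(a³ / GM).
Substituting a = 6e+10 m and GM = 6.637e+20 m³/s²:
T = 2π √((6e+10)³ / 6.637e+20) s
T ≈ 3.584e+06 s = 41.49 days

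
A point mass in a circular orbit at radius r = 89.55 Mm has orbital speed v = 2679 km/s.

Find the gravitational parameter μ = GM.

Convert to SI: r = 89.55 Mm = 8.955e+07 m; v = 2679 km/s = 2.679e+06 m/s.
For a circular orbit v² = GM/r, so GM = v² · r.
GM = (2.679e+06)² · 8.955e+07 m³/s² ≈ 6.427e+20 m³/s² = 6.427 × 10^20 m³/s².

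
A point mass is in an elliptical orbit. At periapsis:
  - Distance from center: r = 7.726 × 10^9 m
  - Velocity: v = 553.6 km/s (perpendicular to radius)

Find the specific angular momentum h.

Convert to SI: v = 553.6 km/s = 553600 m/s.
With v perpendicular to r, h = r · v.
h = 7.726e+09 · 553600 m²/s ≈ 4.277e+15 m²/s.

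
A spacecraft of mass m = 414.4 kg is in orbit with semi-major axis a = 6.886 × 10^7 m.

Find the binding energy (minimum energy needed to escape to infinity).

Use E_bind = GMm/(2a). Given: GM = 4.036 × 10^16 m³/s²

Total orbital energy is E = −GMm/(2a); binding energy is E_bind = −E = GMm/(2a).
E_bind = 4.036e+16 · 414.4 / (2 · 6.886e+07) J ≈ 1.214e+11 J = 121.4 GJ.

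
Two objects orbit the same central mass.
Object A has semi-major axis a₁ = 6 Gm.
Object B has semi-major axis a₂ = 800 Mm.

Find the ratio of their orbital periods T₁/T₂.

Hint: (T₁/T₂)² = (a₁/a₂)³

Convert to SI: a₁ = 6 Gm = 6e+09 m; a₂ = 800 Mm = 8e+08 m.
From Kepler's third law, (T₁/T₂)² = (a₁/a₂)³, so T₁/T₂ = (a₁/a₂)^(3/2).
a₁/a₂ = 6e+09 / 8e+08 = 7.5.
T₁/T₂ = (7.5)^(3/2) ≈ 20.54.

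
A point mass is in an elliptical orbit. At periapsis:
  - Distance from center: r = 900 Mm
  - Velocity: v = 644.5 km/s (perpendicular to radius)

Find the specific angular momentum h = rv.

Convert to SI: r = 900 Mm = 9e+08 m; v = 644.5 km/s = 644500 m/s.
With v perpendicular to r, h = r · v.
h = 9e+08 · 644500 m²/s ≈ 5.8e+14 m²/s.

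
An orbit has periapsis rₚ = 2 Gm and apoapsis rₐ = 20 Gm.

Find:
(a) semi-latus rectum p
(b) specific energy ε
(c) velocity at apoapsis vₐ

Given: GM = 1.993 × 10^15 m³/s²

Convert to SI: rₚ = 2 Gm = 2e+09 m; rₐ = 20 Gm = 2e+10 m.
(a) From a = (rₚ + rₐ)/2 = 1.1e+10 m and e = (rₐ − rₚ)/(rₐ + rₚ) = 0.818182, p = a(1 − e²) = 1.1e+10 · (1 − (0.818182)²) ≈ 3.636e+09 m
(b) With a = (rₚ + rₐ)/2 = 1.1e+10 m, ε = −GM/(2a) = −1.993e+15/(2 · 1.1e+10) J/kg ≈ -9.059e+04 J/kg
(c) With a = (rₚ + rₐ)/2 = 1.1e+10 m, vₐ = √(GM (2/rₐ − 1/a)) = √(1.993e+15 · (2/2e+10 − 1/1.1e+10)) m/s ≈ 134.6 m/s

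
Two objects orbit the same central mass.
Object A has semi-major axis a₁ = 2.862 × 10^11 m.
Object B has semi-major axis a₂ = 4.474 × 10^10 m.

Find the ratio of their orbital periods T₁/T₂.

From Kepler's third law, (T₁/T₂)² = (a₁/a₂)³, so T₁/T₂ = (a₁/a₂)^(3/2).
a₁/a₂ = 2.862e+11 / 4.474e+10 = 6.39696.
T₁/T₂ = (6.39696)^(3/2) ≈ 16.18.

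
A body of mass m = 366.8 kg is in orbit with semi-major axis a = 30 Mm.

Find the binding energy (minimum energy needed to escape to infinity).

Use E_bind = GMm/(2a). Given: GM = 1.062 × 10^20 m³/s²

Convert to SI: a = 30 Mm = 3e+07 m.
Total orbital energy is E = −GMm/(2a); binding energy is E_bind = −E = GMm/(2a).
E_bind = 1.062e+20 · 366.8 / (2 · 3e+07) J ≈ 6.492e+14 J = 649.2 TJ.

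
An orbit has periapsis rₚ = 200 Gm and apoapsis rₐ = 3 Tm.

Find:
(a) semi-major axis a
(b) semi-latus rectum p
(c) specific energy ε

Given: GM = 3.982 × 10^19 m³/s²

Convert to SI: rₚ = 200 Gm = 2e+11 m; rₐ = 3 Tm = 3e+12 m.
(a) a = (rₚ + rₐ)/2 = (2e+11 + 3e+12)/2 ≈ 1.6e+12 m
(b) From a = (rₚ + rₐ)/2 = 1.6e+12 m and e = (rₐ − rₚ)/(rₐ + rₚ) = 0.875, p = a(1 − e²) = 1.6e+12 · (1 − (0.875)²) ≈ 3.75e+11 m
(c) With a = (rₚ + rₐ)/2 = 1.6e+12 m, ε = −GM/(2a) = −3.982e+19/(2 · 1.6e+12) J/kg ≈ -1.244e+07 J/kg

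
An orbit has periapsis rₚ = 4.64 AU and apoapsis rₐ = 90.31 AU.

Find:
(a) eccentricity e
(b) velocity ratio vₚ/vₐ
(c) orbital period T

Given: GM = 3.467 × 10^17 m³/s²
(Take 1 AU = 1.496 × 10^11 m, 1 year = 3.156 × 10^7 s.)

Convert to SI: rₚ = 4.64 AU = 6.94144e+11 m; rₐ = 90.31 AU = 1.35104e+13 m.
(a) e = (rₐ − rₚ)/(rₐ + rₚ) = (1.35104e+13 − 6.94144e+11)/(1.35104e+13 + 6.94144e+11) ≈ 0.9023
(b) Conservation of angular momentum (rₚvₚ = rₐvₐ) gives vₚ/vₐ = rₐ/rₚ = 1.35104e+13/6.94144e+11 ≈ 19.46
(c) With a = (rₚ + rₐ)/2 = 7.10226e+12 m, T = 2π √(a³/GM) = 2π √((7.10226e+12)³/3.467e+17) s ≈ 2.02e+11 s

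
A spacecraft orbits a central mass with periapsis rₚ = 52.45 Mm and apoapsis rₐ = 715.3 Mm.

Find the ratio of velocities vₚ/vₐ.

Convert to SI: rₚ = 52.45 Mm = 5.245e+07 m; rₐ = 715.3 Mm = 7.153e+08 m.
Conservation of angular momentum gives rₚvₚ = rₐvₐ, so vₚ/vₐ = rₐ/rₚ.
vₚ/vₐ = 7.153e+08 / 5.245e+07 ≈ 13.64.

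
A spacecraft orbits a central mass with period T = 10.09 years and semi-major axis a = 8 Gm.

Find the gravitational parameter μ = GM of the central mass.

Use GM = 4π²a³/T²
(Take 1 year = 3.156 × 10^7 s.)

Convert to SI: T = 10.09 years = 3.1844e+08 s; a = 8 Gm = 8e+09 m.
GM = 4π² · a³ / T².
GM = 4π² · (8e+09)³ / (3.1844e+08)² m³/s² ≈ 1.993e+14 m³/s² = 1.993 × 10^14 m³/s².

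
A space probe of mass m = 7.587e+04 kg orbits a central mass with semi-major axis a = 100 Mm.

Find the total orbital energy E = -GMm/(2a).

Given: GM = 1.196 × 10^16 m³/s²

Convert to SI: a = 100 Mm = 1e+08 m.
E = −GMm / (2a).
E = −1.196e+16 · 7.587e+04 / (2 · 1e+08) J ≈ -4.537e+12 J = -4.537 TJ.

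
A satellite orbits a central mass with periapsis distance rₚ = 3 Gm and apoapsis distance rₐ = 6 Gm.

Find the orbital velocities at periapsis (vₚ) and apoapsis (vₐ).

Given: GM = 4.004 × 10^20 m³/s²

Convert to SI: rₚ = 3 Gm = 3e+09 m; rₐ = 6 Gm = 6e+09 m.
Use the vis-viva equation v² = GM(2/r − 1/a) with a = (rₚ + rₐ)/2 = (3e+09 + 6e+09)/2 = 4.5e+09 m.
vₚ = √(GM · (2/rₚ − 1/a)) = √(4.004e+20 · (2/3e+09 − 1/4.5e+09)) m/s ≈ 4.218e+05 m/s = 421.8 km/s.
vₐ = √(GM · (2/rₐ − 1/a)) = √(4.004e+20 · (2/6e+09 − 1/4.5e+09)) m/s ≈ 2.109e+05 m/s = 210.9 km/s.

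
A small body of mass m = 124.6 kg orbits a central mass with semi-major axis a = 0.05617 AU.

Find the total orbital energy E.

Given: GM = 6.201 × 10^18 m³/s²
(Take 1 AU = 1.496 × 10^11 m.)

Convert to SI: a = 0.05617 AU = 8.40303e+09 m.
E = −GMm / (2a).
E = −6.201e+18 · 124.6 / (2 · 8.40303e+09) J ≈ -4.597e+10 J = -45.97 GJ.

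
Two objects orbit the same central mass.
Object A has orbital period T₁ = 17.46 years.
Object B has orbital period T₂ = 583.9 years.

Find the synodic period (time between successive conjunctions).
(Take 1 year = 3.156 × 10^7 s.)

Convert to SI: T₁ = 17.46 years = 5.51038e+08 s; T₂ = 583.9 years = 1.84279e+10 s.
T_syn = |T₁ · T₂ / (T₁ − T₂)|.
T_syn = |5.51038e+08 · 1.84279e+10 / (5.51038e+08 − 1.84279e+10)| s ≈ 5.68e+08 s = 18 years.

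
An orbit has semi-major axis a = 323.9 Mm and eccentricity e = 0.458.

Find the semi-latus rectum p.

Convert to SI: a = 323.9 Mm = 3.239e+08 m.
p = a (1 − e²).
p = 3.239e+08 · (1 − (0.458)²) = 3.239e+08 · 0.790236 ≈ 2.56e+08 m = 256 Mm.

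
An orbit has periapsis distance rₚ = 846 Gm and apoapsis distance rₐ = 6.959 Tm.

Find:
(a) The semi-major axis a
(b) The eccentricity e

Convert to SI: rₚ = 846 Gm = 8.46e+11 m; rₐ = 6.959 Tm = 6.959e+12 m.
(a) a = (rₚ + rₐ) / 2 = (8.46e+11 + 6.959e+12) / 2 ≈ 3.902e+12 m = 3.902 Tm.
(b) e = (rₐ − rₚ) / (rₐ + rₚ) = (6.959e+12 − 8.46e+11) / (6.959e+12 + 8.46e+11) ≈ 0.7832.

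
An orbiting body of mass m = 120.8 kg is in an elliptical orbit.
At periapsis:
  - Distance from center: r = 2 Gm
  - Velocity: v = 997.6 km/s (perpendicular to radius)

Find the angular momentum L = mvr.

Convert to SI: r = 2 Gm = 2e+09 m; v = 997.6 km/s = 997600 m/s.
Since v is perpendicular to r, L = m · v · r.
L = 120.8 · 997600 · 2e+09 kg·m²/s ≈ 2.41e+17 kg·m²/s.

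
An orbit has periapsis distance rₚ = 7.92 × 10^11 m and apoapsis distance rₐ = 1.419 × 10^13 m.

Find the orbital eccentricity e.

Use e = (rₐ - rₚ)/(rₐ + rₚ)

e = (rₐ − rₚ) / (rₐ + rₚ).
e = (1.419e+13 − 7.92e+11) / (1.419e+13 + 7.92e+11) = 1.3398e+13 / 1.4982e+13 ≈ 0.8943.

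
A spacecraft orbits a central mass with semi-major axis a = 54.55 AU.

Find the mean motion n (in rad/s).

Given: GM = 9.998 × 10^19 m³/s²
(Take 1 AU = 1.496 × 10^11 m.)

Convert to SI: a = 54.55 AU = 8.16068e+12 m.
n = √(GM / a³).
n = √(9.998e+19 / (8.16068e+12)³) rad/s ≈ 4.289e-10 rad/s.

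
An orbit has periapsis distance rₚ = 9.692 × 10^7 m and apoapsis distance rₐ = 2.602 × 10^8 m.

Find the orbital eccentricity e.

e = (rₐ − rₚ) / (rₐ + rₚ).
e = (2.602e+08 − 9.692e+07) / (2.602e+08 + 9.692e+07) = 1.6328e+08 / 3.5712e+08 ≈ 0.4572.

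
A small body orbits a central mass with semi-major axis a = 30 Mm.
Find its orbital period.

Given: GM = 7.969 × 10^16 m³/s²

Convert to SI: a = 30 Mm = 3e+07 m.
Kepler's third law: T = 2π √(a³ / GM).
Substituting a = 3e+07 m and GM = 7.969e+16 m³/s²:
T = 2π √((3e+07)³ / 7.969e+16) s
T ≈ 3657 s = 1.016 hours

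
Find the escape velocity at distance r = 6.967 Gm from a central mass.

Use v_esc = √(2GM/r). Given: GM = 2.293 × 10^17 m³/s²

Convert to SI: r = 6.967 Gm = 6.967e+09 m.
Escape velocity comes from setting total energy to zero: ½v² − GM/r = 0 ⇒ v_esc = √(2GM / r).
v_esc = √(2 · 2.293e+17 / 6.967e+09) m/s ≈ 8113 m/s = 8.113 km/s.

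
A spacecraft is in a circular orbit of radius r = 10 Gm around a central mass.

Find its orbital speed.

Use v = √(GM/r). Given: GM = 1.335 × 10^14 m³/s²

Convert to SI: r = 10 Gm = 1e+10 m.
For a circular orbit, gravity supplies the centripetal force, so v = √(GM / r).
v = √(1.335e+14 / 1e+10) m/s ≈ 115.5 m/s = 115.5 m/s.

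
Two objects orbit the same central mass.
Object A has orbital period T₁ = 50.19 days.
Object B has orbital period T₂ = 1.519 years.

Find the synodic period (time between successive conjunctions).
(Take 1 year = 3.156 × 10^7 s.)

Convert to SI: T₁ = 50.19 days = 4.33642e+06 s; T₂ = 1.519 years = 4.79396e+07 s.
T_syn = |T₁ · T₂ / (T₁ − T₂)|.
T_syn = |4.33642e+06 · 4.79396e+07 / (4.33642e+06 − 4.79396e+07)| s ≈ 4.768e+06 s = 55.18 days.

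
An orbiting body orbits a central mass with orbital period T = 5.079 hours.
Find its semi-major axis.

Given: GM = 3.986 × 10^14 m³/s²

Convert to SI: T = 5.079 hours = 18284.4 s.
Invert Kepler's third law: a = (GM · T² / (4π²))^(1/3).
Substituting T = 18284.4 s and GM = 3.986e+14 m³/s²:
a = (3.986e+14 · (18284.4)² / (4π²))^(1/3) m
a ≈ 1.5e+07 m = 15 Mm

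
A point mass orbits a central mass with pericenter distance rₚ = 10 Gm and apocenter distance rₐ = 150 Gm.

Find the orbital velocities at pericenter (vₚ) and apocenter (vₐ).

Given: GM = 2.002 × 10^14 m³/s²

Convert to SI: rₚ = 10 Gm = 1e+10 m; rₐ = 150 Gm = 1.5e+11 m.
Use the vis-viva equation v² = GM(2/r − 1/a) with a = (rₚ + rₐ)/2 = (1e+10 + 1.5e+11)/2 = 8e+10 m.
vₚ = √(GM · (2/rₚ − 1/a)) = √(2.002e+14 · (2/1e+10 − 1/8e+10)) m/s ≈ 193.7 m/s = 193.7 m/s.
vₐ = √(GM · (2/rₐ − 1/a)) = √(2.002e+14 · (2/1.5e+11 − 1/8e+10)) m/s ≈ 12.92 m/s = 12.92 m/s.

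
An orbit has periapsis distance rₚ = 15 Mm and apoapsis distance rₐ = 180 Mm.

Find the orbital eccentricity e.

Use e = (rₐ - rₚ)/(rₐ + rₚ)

Convert to SI: rₚ = 15 Mm = 1.5e+07 m; rₐ = 180 Mm = 1.8e+08 m.
e = (rₐ − rₚ) / (rₐ + rₚ).
e = (1.8e+08 − 1.5e+07) / (1.8e+08 + 1.5e+07) = 1.65e+08 / 1.95e+08 ≈ 0.8462.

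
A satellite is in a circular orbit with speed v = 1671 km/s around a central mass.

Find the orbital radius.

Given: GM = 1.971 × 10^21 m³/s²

Convert to SI: v = 1671 km/s = 1.671e+06 m/s.
For a circular orbit, v² = GM / r, so r = GM / v².
r = 1.971e+21 / (1.671e+06)² m ≈ 7.059e+08 m = 7.059 × 10^8 m.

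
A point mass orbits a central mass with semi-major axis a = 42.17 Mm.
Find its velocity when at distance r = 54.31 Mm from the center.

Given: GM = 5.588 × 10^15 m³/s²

Convert to SI: a = 42.17 Mm = 4.217e+07 m; r = 54.31 Mm = 5.431e+07 m.
Vis-viva: v = √(GM · (2/r − 1/a)).
2/r − 1/a = 2/5.431e+07 − 1/4.217e+07 = 1.31121e-08 m⁻¹.
v = √(5.588e+15 · 1.31121e-08) m/s ≈ 8560 m/s = 8.56 km/s.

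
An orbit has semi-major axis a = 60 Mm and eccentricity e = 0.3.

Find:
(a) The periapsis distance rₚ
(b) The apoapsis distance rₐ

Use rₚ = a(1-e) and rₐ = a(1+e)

Convert to SI: a = 60 Mm = 6e+07 m.
(a) rₚ = a(1 − e) = 6e+07 · (1 − 0.3) = 6e+07 · 0.7 ≈ 4.2e+07 m = 42 Mm.
(b) rₐ = a(1 + e) = 6e+07 · (1 + 0.3) = 6e+07 · 1.3 ≈ 7.8e+07 m = 78 Mm.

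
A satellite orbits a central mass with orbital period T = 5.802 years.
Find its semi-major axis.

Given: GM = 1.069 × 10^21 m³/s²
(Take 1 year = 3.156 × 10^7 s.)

Convert to SI: T = 5.802 years = 1.83111e+08 s.
Invert Kepler's third law: a = (GM · T² / (4π²))^(1/3).
Substituting T = 1.83111e+08 s and GM = 1.069e+21 m³/s²:
a = (1.069e+21 · (1.83111e+08)² / (4π²))^(1/3) m
a ≈ 9.683e+11 m = 968.3 Gm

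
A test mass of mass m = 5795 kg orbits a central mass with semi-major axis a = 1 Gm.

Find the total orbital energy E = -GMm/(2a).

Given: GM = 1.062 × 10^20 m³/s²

Convert to SI: a = 1 Gm = 1e+09 m.
E = −GMm / (2a).
E = −1.062e+20 · 5795 / (2 · 1e+09) J ≈ -3.077e+14 J = -307.7 TJ.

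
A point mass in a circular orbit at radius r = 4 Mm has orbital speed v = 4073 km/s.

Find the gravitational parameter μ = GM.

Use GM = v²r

Convert to SI: r = 4 Mm = 4e+06 m; v = 4073 km/s = 4.073e+06 m/s.
For a circular orbit v² = GM/r, so GM = v² · r.
GM = (4.073e+06)² · 4e+06 m³/s² ≈ 6.636e+19 m³/s² = 6.636 × 10^19 m³/s².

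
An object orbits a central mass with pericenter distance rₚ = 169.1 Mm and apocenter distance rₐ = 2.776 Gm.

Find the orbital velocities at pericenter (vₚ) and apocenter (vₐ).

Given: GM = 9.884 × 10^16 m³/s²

Convert to SI: rₚ = 169.1 Mm = 1.691e+08 m; rₐ = 2.776 Gm = 2.776e+09 m.
Use the vis-viva equation v² = GM(2/r − 1/a) with a = (rₚ + rₐ)/2 = (1.691e+08 + 2.776e+09)/2 = 1.47255e+09 m.
vₚ = √(GM · (2/rₚ − 1/a)) = √(9.884e+16 · (2/1.691e+08 − 1/1.47255e+09)) m/s ≈ 3.319e+04 m/s = 33.19 km/s.
vₐ = √(GM · (2/rₐ − 1/a)) = √(9.884e+16 · (2/2.776e+09 − 1/1.47255e+09)) m/s ≈ 2022 m/s = 2.022 km/s.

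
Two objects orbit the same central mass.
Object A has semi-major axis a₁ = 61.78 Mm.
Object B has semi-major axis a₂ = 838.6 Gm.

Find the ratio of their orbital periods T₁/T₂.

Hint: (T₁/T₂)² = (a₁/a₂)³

Convert to SI: a₁ = 61.78 Mm = 6.178e+07 m; a₂ = 838.6 Gm = 8.386e+11 m.
From Kepler's third law, (T₁/T₂)² = (a₁/a₂)³, so T₁/T₂ = (a₁/a₂)^(3/2).
a₁/a₂ = 6.178e+07 / 8.386e+11 = 7.36704e-05.
T₁/T₂ = (7.36704e-05)^(3/2) ≈ 6.323e-07.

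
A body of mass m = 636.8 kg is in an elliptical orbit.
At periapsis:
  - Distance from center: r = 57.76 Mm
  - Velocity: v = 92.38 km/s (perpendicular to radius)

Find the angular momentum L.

Convert to SI: r = 57.76 Mm = 5.776e+07 m; v = 92.38 km/s = 92380 m/s.
Since v is perpendicular to r, L = m · v · r.
L = 636.8 · 92380 · 5.776e+07 kg·m²/s ≈ 3.398e+15 kg·m²/s.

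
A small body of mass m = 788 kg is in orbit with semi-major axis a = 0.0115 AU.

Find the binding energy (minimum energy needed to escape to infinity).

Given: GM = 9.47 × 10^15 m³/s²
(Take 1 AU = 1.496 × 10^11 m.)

Convert to SI: a = 0.0115 AU = 1.7204e+09 m.
Total orbital energy is E = −GMm/(2a); binding energy is E_bind = −E = GMm/(2a).
E_bind = 9.47e+15 · 788 / (2 · 1.7204e+09) J ≈ 2.169e+09 J = 2.169 GJ.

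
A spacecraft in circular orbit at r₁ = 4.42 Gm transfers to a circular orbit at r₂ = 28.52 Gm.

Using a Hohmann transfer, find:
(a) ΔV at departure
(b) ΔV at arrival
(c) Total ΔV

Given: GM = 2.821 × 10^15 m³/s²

Convert to SI: r₁ = 4.42 Gm = 4.42e+09 m; r₂ = 28.52 Gm = 2.852e+10 m.
Transfer semi-major axis: a_t = (r₁ + r₂)/2 = (4.42e+09 + 2.852e+10)/2 = 1.647e+10 m.
Circular speeds: v₁ = √(GM/r₁) = 798.896 m/s, v₂ = √(GM/r₂) = 314.504 m/s.
Transfer speeds (vis-viva v² = GM(2/r − 1/a_t)): v₁ᵗ = 1051.28 m/s, v₂ᵗ = 162.926 m/s.
(a) ΔV₁ = |v₁ᵗ − v₁| ≈ 252.4 m/s = 252.4 m/s.
(b) ΔV₂ = |v₂ − v₂ᵗ| ≈ 151.6 m/s = 151.6 m/s.
(c) ΔV_total = ΔV₁ + ΔV₂ ≈ 404 m/s = 404 m/s.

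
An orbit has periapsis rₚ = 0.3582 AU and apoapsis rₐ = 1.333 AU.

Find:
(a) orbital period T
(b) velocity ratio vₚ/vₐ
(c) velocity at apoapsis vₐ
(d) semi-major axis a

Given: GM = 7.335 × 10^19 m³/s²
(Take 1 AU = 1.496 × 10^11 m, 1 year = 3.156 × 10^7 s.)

Convert to SI: rₚ = 0.3582 AU = 5.35867e+10 m; rₐ = 1.333 AU = 1.99417e+11 m.
(a) With a = (rₚ + rₐ)/2 = 1.26502e+11 m, T = 2π √(a³/GM) = 2π √((1.26502e+11)³/7.335e+19) s ≈ 3.301e+07 s
(b) Conservation of angular momentum (rₚvₚ = rₐvₐ) gives vₚ/vₐ = rₐ/rₚ = 1.99417e+11/5.35867e+10 ≈ 3.721
(c) With a = (rₚ + rₐ)/2 = 1.26502e+11 m, vₐ = √(GM (2/rₐ − 1/a)) = √(7.335e+19 · (2/1.99417e+11 − 1/1.26502e+11)) m/s ≈ 1.248e+04 m/s
(d) a = (rₚ + rₐ)/2 = (5.35867e+10 + 1.99417e+11)/2 ≈ 1.265e+11 m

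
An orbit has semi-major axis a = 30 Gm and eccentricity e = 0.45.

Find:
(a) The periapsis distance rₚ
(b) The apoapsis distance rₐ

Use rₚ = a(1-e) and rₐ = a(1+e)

Convert to SI: a = 30 Gm = 3e+10 m.
(a) rₚ = a(1 − e) = 3e+10 · (1 − 0.45) = 3e+10 · 0.55 ≈ 1.65e+10 m = 16.5 Gm.
(b) rₐ = a(1 + e) = 3e+10 · (1 + 0.45) = 3e+10 · 1.45 ≈ 4.35e+10 m = 43.5 Gm.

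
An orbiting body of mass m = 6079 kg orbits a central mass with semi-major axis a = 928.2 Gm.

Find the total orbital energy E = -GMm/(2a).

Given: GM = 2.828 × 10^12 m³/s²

Convert to SI: a = 928.2 Gm = 9.282e+11 m.
E = −GMm / (2a).
E = −2.828e+12 · 6079 / (2 · 9.282e+11) J ≈ -9261 J = -9.261 kJ.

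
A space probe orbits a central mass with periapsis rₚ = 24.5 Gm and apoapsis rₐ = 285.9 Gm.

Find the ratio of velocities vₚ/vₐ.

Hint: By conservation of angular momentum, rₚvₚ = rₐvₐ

Convert to SI: rₚ = 24.5 Gm = 2.45e+10 m; rₐ = 285.9 Gm = 2.859e+11 m.
Conservation of angular momentum gives rₚvₚ = rₐvₐ, so vₚ/vₐ = rₐ/rₚ.
vₚ/vₐ = 2.859e+11 / 2.45e+10 ≈ 11.67.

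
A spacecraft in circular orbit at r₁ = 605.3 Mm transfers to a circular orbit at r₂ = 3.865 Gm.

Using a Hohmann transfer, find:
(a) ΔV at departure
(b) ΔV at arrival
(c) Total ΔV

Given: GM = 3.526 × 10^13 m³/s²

Convert to SI: r₁ = 605.3 Mm = 6.053e+08 m; r₂ = 3.865 Gm = 3.865e+09 m.
Transfer semi-major axis: a_t = (r₁ + r₂)/2 = (6.053e+08 + 3.865e+09)/2 = 2.23515e+09 m.
Circular speeds: v₁ = √(GM/r₁) = 241.355 m/s, v₂ = √(GM/r₂) = 95.5139 m/s.
Transfer speeds (vis-viva v² = GM(2/r − 1/a_t)): v₁ᵗ = 317.378 m/s, v₂ᵗ = 49.7048 m/s.
(a) ΔV₁ = |v₁ᵗ − v₁| ≈ 76.02 m/s = 76.02 m/s.
(b) ΔV₂ = |v₂ − v₂ᵗ| ≈ 45.81 m/s = 45.81 m/s.
(c) ΔV_total = ΔV₁ + ΔV₂ ≈ 121.8 m/s = 121.8 m/s.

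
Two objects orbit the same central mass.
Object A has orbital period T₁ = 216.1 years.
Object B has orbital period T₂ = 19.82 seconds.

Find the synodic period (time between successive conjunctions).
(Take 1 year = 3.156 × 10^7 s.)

Convert to SI: T₁ = 216.1 years = 6.82012e+09 s.
T_syn = |T₁ · T₂ / (T₁ − T₂)|.
T_syn = |6.82012e+09 · 19.82 / (6.82012e+09 − 19.82)| s ≈ 19.82 s = 19.82 seconds.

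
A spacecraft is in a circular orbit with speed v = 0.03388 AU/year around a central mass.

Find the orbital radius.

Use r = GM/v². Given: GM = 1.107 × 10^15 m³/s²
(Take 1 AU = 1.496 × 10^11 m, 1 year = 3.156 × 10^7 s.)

Convert to SI: v = 0.03388 AU/year = 160.597 m/s.
For a circular orbit, v² = GM / r, so r = GM / v².
r = 1.107e+15 / (160.597)² m ≈ 4.292e+10 m = 0.2869 AU.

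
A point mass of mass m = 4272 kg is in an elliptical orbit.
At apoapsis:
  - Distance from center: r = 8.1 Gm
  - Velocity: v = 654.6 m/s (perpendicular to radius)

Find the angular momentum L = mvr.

Convert to SI: r = 8.1 Gm = 8.1e+09 m.
Since v is perpendicular to r, L = m · v · r.
L = 4272 · 654.6 · 8.1e+09 kg·m²/s ≈ 2.265e+16 kg·m²/s.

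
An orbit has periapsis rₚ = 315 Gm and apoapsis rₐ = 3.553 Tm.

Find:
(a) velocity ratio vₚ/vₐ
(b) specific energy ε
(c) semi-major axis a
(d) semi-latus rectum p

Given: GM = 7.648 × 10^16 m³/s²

Convert to SI: rₚ = 315 Gm = 3.15e+11 m; rₐ = 3.553 Tm = 3.553e+12 m.
(a) Conservation of angular momentum (rₚvₚ = rₐvₐ) gives vₚ/vₐ = rₐ/rₚ = 3.553e+12/3.15e+11 ≈ 11.28
(b) With a = (rₚ + rₐ)/2 = 1.934e+12 m, ε = −GM/(2a) = −7.648e+16/(2 · 1.934e+12) J/kg ≈ -1.977e+04 J/kg
(c) a = (rₚ + rₐ)/2 = (3.15e+11 + 3.553e+12)/2 ≈ 1.934e+12 m
(d) From a = (rₚ + rₐ)/2 = 1.934e+12 m and e = (rₐ − rₚ)/(rₐ + rₚ) = 0.837125, p = a(1 − e²) = 1.934e+12 · (1 − (0.837125)²) ≈ 5.787e+11 m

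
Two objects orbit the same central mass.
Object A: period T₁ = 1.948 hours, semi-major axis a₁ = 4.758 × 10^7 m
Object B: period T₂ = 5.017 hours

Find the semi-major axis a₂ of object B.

Convert to SI: T₁ = 1.948 hours = 7012.8 s; T₂ = 5.017 hours = 18061.2 s.
Kepler's third law: (T₁/T₂)² = (a₁/a₂)³ ⇒ a₂ = a₁ · (T₂/T₁)^(2/3).
T₂/T₁ = 18061.2 / 7012.8 = 2.57546.
a₂ = 4.758e+07 · (2.57546)^(2/3) m ≈ 8.94e+07 m = 8.94 × 10^7 m.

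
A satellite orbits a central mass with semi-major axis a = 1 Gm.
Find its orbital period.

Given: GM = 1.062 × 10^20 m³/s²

Convert to SI: a = 1 Gm = 1e+09 m.
Kepler's third law: T = 2π √(a³ / GM).
Substituting a = 1e+09 m and GM = 1.062e+20 m³/s²:
T = 2π √((1e+09)³ / 1.062e+20) s
T ≈ 1.928e+04 s = 5.356 hours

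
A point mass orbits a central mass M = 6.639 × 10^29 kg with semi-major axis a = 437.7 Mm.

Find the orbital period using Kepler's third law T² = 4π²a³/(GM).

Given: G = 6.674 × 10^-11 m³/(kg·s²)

Convert to SI: a = 437.7 Mm = 4.377e+08 m.
GM = G · M = 6.674e-11 · 6.639e+29 = 4.43087e+19 m³/s².
Kepler's third law: T = 2π √(a³ / GM).
Substituting a = 4.377e+08 m and GM = 4.43087e+19 m³/s²:
T = 2π √((4.377e+08)³ / 4.43087e+19) s
T ≈ 8644 s = 2.401 hours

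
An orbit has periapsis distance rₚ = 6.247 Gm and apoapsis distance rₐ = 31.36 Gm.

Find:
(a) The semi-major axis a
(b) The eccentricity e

Convert to SI: rₚ = 6.247 Gm = 6.247e+09 m; rₐ = 31.36 Gm = 3.136e+10 m.
(a) a = (rₚ + rₐ) / 2 = (6.247e+09 + 3.136e+10) / 2 ≈ 1.88e+10 m = 18.8 Gm.
(b) e = (rₐ − rₚ) / (rₐ + rₚ) = (3.136e+10 − 6.247e+09) / (3.136e+10 + 6.247e+09) ≈ 0.6678.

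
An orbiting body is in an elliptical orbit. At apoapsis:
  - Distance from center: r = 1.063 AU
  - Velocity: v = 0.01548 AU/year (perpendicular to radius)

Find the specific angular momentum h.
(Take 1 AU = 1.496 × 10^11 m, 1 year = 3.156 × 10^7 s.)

Convert to SI: r = 1.063 AU = 1.59025e+11 m; v = 0.01548 AU/year = 73.3779 m/s.
With v perpendicular to r, h = r · v.
h = 1.59025e+11 · 73.3779 m²/s ≈ 1.167e+13 m²/s.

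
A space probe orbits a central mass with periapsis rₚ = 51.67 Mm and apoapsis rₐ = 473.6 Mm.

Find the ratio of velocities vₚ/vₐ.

Convert to SI: rₚ = 51.67 Mm = 5.167e+07 m; rₐ = 473.6 Mm = 4.736e+08 m.
Conservation of angular momentum gives rₚvₚ = rₐvₐ, so vₚ/vₐ = rₐ/rₚ.
vₚ/vₐ = 4.736e+08 / 5.167e+07 ≈ 9.166.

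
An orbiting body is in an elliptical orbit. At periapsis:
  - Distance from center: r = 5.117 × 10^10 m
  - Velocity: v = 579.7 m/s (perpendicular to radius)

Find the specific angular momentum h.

With v perpendicular to r, h = r · v.
h = 5.117e+10 · 579.7 m²/s ≈ 2.966e+13 m²/s.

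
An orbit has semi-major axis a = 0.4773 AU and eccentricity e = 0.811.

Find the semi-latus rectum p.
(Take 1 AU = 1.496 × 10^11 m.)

Convert to SI: a = 0.4773 AU = 7.14041e+10 m.
p = a (1 − e²).
p = 7.14041e+10 · (1 − (0.811)²) = 7.14041e+10 · 0.342279 ≈ 2.444e+10 m = 0.1634 AU.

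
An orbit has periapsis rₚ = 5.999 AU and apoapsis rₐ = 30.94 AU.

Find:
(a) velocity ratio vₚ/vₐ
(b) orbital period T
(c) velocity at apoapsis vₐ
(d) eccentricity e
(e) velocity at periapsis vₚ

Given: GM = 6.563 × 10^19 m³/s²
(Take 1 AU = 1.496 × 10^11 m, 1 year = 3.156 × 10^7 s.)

Convert to SI: rₚ = 5.999 AU = 8.9745e+11 m; rₐ = 30.94 AU = 4.62862e+12 m.
(a) Conservation of angular momentum (rₚvₚ = rₐvₐ) gives vₚ/vₐ = rₐ/rₚ = 4.62862e+12/8.9745e+11 ≈ 5.158
(b) With a = (rₚ + rₐ)/2 = 2.76304e+12 m, T = 2π √(a³/GM) = 2π √((2.76304e+12)³/6.563e+19) s ≈ 3.562e+09 s
(c) With a = (rₚ + rₐ)/2 = 2.76304e+12 m, vₐ = √(GM (2/rₐ − 1/a)) = √(6.563e+19 · (2/4.62862e+12 − 1/2.76304e+12)) m/s ≈ 2146 m/s
(d) e = (rₐ − rₚ)/(rₐ + rₚ) = (4.62862e+12 − 8.9745e+11)/(4.62862e+12 + 8.9745e+11) ≈ 0.6752
(e) With a = (rₚ + rₐ)/2 = 2.76304e+12 m, vₚ = √(GM (2/rₚ − 1/a)) = √(6.563e+19 · (2/8.9745e+11 − 1/2.76304e+12)) m/s ≈ 1.107e+04 m/s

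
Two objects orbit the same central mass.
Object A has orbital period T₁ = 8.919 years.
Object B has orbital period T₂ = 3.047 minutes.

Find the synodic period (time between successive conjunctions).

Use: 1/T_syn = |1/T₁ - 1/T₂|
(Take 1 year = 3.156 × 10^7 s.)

Convert to SI: T₁ = 8.919 years = 2.81484e+08 s; T₂ = 3.047 minutes = 182.82 s.
T_syn = |T₁ · T₂ / (T₁ − T₂)|.
T_syn = |2.81484e+08 · 182.82 / (2.81484e+08 − 182.82)| s ≈ 182.8 s = 3.047 minutes.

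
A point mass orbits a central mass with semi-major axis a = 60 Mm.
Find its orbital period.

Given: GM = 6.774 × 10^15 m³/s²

Convert to SI: a = 60 Mm = 6e+07 m.
Kepler's third law: T = 2π √(a³ / GM).
Substituting a = 6e+07 m and GM = 6.774e+15 m³/s²:
T = 2π √((6e+07)³ / 6.774e+15) s
T ≈ 3.548e+04 s = 9.856 hours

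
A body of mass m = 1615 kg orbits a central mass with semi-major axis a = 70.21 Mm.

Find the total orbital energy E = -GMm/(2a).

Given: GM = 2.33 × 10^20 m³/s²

Convert to SI: a = 70.21 Mm = 7.021e+07 m.
E = −GMm / (2a).
E = −2.33e+20 · 1615 / (2 · 7.021e+07) J ≈ -2.68e+15 J = -2.68 PJ.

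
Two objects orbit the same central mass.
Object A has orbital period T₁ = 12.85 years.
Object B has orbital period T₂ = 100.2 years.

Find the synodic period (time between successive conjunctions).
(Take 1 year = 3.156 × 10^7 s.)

Convert to SI: T₁ = 12.85 years = 4.05546e+08 s; T₂ = 100.2 years = 3.16231e+09 s.
T_syn = |T₁ · T₂ / (T₁ − T₂)|.
T_syn = |4.05546e+08 · 3.16231e+09 / (4.05546e+08 − 3.16231e+09)| s ≈ 4.652e+08 s = 14.74 years.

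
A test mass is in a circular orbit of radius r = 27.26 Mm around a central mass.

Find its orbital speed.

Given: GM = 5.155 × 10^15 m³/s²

Convert to SI: r = 27.26 Mm = 2.726e+07 m.
For a circular orbit, gravity supplies the centripetal force, so v = √(GM / r).
v = √(5.155e+15 / 2.726e+07) m/s ≈ 1.375e+04 m/s = 13.75 km/s.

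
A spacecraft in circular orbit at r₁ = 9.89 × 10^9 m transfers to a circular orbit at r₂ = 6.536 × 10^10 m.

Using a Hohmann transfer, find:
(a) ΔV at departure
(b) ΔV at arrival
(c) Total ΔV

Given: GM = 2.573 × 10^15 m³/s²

Transfer semi-major axis: a_t = (r₁ + r₂)/2 = (9.89e+09 + 6.536e+10)/2 = 3.7625e+10 m.
Circular speeds: v₁ = √(GM/r₁) = 510.061 m/s, v₂ = √(GM/r₂) = 198.41 m/s.
Transfer speeds (vis-viva v² = GM(2/r − 1/a_t)): v₁ᵗ = 672.263 m/s, v₂ᵗ = 101.724 m/s.
(a) ΔV₁ = |v₁ᵗ − v₁| ≈ 162.2 m/s = 162.2 m/s.
(b) ΔV₂ = |v₂ − v₂ᵗ| ≈ 96.69 m/s = 96.69 m/s.
(c) ΔV_total = ΔV₁ + ΔV₂ ≈ 258.9 m/s = 258.9 m/s.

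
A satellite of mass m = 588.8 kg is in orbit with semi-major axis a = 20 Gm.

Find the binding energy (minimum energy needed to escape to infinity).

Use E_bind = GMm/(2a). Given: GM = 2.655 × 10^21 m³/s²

Convert to SI: a = 20 Gm = 2e+10 m.
Total orbital energy is E = −GMm/(2a); binding energy is E_bind = −E = GMm/(2a).
E_bind = 2.655e+21 · 588.8 / (2 · 2e+10) J ≈ 3.908e+13 J = 39.08 TJ.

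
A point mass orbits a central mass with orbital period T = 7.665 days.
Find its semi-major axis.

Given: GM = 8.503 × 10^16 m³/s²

Convert to SI: T = 7.665 days = 662256 s.
Invert Kepler's third law: a = (GM · T² / (4π²))^(1/3).
Substituting T = 662256 s and GM = 8.503e+16 m³/s²:
a = (8.503e+16 · (662256)² / (4π²))^(1/3) m
a ≈ 9.812e+08 m = 981.2 Mm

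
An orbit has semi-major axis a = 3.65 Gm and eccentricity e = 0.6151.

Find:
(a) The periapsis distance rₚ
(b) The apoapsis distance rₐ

Convert to SI: a = 3.65 Gm = 3.65e+09 m.
(a) rₚ = a(1 − e) = 3.65e+09 · (1 − 0.6151) = 3.65e+09 · 0.3849 ≈ 1.405e+09 m = 1.405 Gm.
(b) rₐ = a(1 + e) = 3.65e+09 · (1 + 0.6151) = 3.65e+09 · 1.6151 ≈ 5.895e+09 m = 5.895 Gm.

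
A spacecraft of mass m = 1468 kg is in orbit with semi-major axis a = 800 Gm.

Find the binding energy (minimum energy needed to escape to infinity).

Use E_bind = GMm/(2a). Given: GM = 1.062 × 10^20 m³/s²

Convert to SI: a = 800 Gm = 8e+11 m.
Total orbital energy is E = −GMm/(2a); binding energy is E_bind = −E = GMm/(2a).
E_bind = 1.062e+20 · 1468 / (2 · 8e+11) J ≈ 9.744e+10 J = 97.44 GJ.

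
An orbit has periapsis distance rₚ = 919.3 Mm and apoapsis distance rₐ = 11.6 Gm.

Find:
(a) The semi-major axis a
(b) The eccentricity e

Convert to SI: rₚ = 919.3 Mm = 9.193e+08 m; rₐ = 11.6 Gm = 1.16e+10 m.
(a) a = (rₚ + rₐ) / 2 = (9.193e+08 + 1.16e+10) / 2 ≈ 6.26e+09 m = 6.26 Gm.
(b) e = (rₐ − rₚ) / (rₐ + rₚ) = (1.16e+10 − 9.193e+08) / (1.16e+10 + 9.193e+08) ≈ 0.8531.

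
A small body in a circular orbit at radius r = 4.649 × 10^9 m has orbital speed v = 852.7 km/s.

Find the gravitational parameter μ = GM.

Convert to SI: v = 852.7 km/s = 852700 m/s.
For a circular orbit v² = GM/r, so GM = v² · r.
GM = (852700)² · 4.649e+09 m³/s² ≈ 3.38e+21 m³/s² = 3.38 × 10^21 m³/s².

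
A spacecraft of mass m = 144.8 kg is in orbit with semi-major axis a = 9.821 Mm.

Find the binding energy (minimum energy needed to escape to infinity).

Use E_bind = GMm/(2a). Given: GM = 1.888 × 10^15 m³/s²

Convert to SI: a = 9.821 Mm = 9.821e+06 m.
Total orbital energy is E = −GMm/(2a); binding energy is E_bind = −E = GMm/(2a).
E_bind = 1.888e+15 · 144.8 / (2 · 9.821e+06) J ≈ 1.392e+10 J = 13.92 GJ.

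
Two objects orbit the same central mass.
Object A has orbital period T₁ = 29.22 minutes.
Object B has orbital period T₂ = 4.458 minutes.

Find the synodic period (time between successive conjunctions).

Convert to SI: T₁ = 29.22 minutes = 1753.2 s; T₂ = 4.458 minutes = 267.48 s.
T_syn = |T₁ · T₂ / (T₁ − T₂)|.
T_syn = |1753.2 · 267.48 / (1753.2 − 267.48)| s ≈ 315.6 s = 5.261 minutes.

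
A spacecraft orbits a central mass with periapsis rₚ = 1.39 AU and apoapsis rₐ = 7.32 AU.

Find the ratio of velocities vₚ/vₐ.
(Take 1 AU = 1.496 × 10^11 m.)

Convert to SI: rₚ = 1.39 AU = 2.07944e+11 m; rₐ = 7.32 AU = 1.09507e+12 m.
Conservation of angular momentum gives rₚvₚ = rₐvₐ, so vₚ/vₐ = rₐ/rₚ.
vₚ/vₐ = 1.09507e+12 / 2.07944e+11 ≈ 5.266.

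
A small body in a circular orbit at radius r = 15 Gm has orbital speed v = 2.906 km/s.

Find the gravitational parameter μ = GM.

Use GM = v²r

Convert to SI: r = 15 Gm = 1.5e+10 m; v = 2.906 km/s = 2906 m/s.
For a circular orbit v² = GM/r, so GM = v² · r.
GM = (2906)² · 1.5e+10 m³/s² ≈ 1.267e+17 m³/s² = 1.267 × 10^17 m³/s².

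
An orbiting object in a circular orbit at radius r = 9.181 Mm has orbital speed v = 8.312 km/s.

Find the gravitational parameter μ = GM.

Convert to SI: r = 9.181 Mm = 9.181e+06 m; v = 8.312 km/s = 8312 m/s.
For a circular orbit v² = GM/r, so GM = v² · r.
GM = (8312)² · 9.181e+06 m³/s² ≈ 6.343e+14 m³/s² = 6.343 × 10^14 m³/s².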